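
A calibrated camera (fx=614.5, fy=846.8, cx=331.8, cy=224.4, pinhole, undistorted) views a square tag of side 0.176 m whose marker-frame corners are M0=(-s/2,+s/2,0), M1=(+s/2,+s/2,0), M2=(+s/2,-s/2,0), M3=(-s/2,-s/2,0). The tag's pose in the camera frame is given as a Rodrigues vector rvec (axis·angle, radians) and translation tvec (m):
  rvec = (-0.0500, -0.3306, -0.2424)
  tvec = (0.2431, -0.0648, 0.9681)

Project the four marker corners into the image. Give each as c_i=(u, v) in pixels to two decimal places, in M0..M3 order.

c0=(452.17, 260.99) c1=(544.79, 224.85) c2=(518.03, 79.98) c3=(423.93, 107.19)

Intrinsics K: fx=614.5, fy=846.8, cx=331.8, cy=224.4
Marker side s = 0.176 m; corners in marker frame (Z=0):
  M0 = (-0.0880, +0.0880, 0)
  M1 = (+0.0880, +0.0880, 0)
  M2 = (+0.0880, -0.0880, 0)
  M3 = (-0.0880, -0.0880, 0)
rvec = (-0.0500, -0.3306, -0.2424), |rvec| = θ = 0.41298 rad = 23.662°
Rodrigues: sinθ=0.40134, 1−cosθ=0.08407; R = I + sinθ·[k]× + (1−cosθ)·[k]×²:
    [+0.91716 +0.24372 -0.31531]
    [-0.22742 +0.96980 +0.08809]
    [+0.32726 -0.00909 +0.94489]
t = (0.2431, -0.0648, 0.9681) m
M0: Pc = R·M0+t = (+0.18384, +0.04056, +0.93850); u = 614.5·(+0.18384)/0.93850 + 331.8 = 452.1704, v = 846.8·(+0.04056)/0.93850 + 224.4 = 260.9930
M1: Pc = R·M1+t = (+0.34526, +0.00053, +0.99610); u = 614.5·(+0.34526)/0.99610 + 331.8 = 544.7914, v = 846.8·(+0.00053)/0.99610 + 224.4 = 224.8504
M2: Pc = R·M2+t = (+0.30236, -0.17016, +0.99770); u = 614.5·(+0.30236)/0.99770 + 331.8 = 518.0307, v = 846.8·(-0.17016)/0.99770 + 224.4 = 79.9797
M3: Pc = R·M3+t = (+0.14094, -0.13013, +0.94010); u = 614.5·(+0.14094)/0.94010 + 331.8 = 423.9277, v = 846.8·(-0.13013)/0.94010 + 224.4 = 107.1851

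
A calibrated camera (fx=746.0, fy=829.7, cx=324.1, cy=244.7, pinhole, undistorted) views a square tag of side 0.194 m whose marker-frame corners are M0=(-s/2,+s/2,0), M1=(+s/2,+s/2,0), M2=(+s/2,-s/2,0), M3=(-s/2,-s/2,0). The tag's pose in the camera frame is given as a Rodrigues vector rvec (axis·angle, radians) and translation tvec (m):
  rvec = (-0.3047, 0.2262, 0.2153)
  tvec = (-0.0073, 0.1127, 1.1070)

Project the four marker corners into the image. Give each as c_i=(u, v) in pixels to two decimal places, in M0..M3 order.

Intrinsics K: fx=746.0, fy=829.7, cx=324.1, cy=244.7
Marker side s = 0.194 m; corners in marker frame (Z=0):
  M0 = (-0.0970, +0.0970, 0)
  M1 = (+0.0970, +0.0970, 0)
  M2 = (+0.0970, -0.0970, 0)
  M3 = (-0.0970, -0.0970, 0)
rvec = (-0.3047, 0.2262, 0.2153), |rvec| = θ = 0.43631 rad = 24.998°
Rodrigues: sinθ=0.42259, 1−cosθ=0.09368; R = I + sinθ·[k]× + (1−cosθ)·[k]×²:
    [+0.95201 -0.24245 +0.18681]
    [+0.17462 +0.93150 +0.31909]
    [-0.25138 -0.27116 +0.92913]
t = (-0.0073, 0.1127, 1.1070) m
M0: Pc = R·M0+t = (-0.12316, +0.18612, +1.10508); u = 746.0·(-0.12316)/1.10508 + 324.1 = 240.9574, v = 829.7·(+0.18612)/1.10508 + 244.7 = 384.4380
M1: Pc = R·M1+t = (+0.06153, +0.21999, +1.05631); u = 746.0·(+0.06153)/1.05631 + 324.1 = 367.5521, v = 829.7·(+0.21999)/1.05631 + 244.7 = 417.4973
M2: Pc = R·M2+t = (+0.10856, +0.03928, +1.10892); u = 746.0·(+0.10856)/1.10892 + 324.1 = 397.1331, v = 829.7·(+0.03928)/1.10892 + 244.7 = 274.0913
M3: Pc = R·M3+t = (-0.07613, +0.00541, +1.15769); u = 746.0·(-0.07613)/1.15769 + 324.1 = 275.0446, v = 829.7·(+0.00541)/1.15769 + 244.7 = 248.5751

c0=(240.96, 384.44) c1=(367.55, 417.50) c2=(397.13, 274.09) c3=(275.04, 248.58)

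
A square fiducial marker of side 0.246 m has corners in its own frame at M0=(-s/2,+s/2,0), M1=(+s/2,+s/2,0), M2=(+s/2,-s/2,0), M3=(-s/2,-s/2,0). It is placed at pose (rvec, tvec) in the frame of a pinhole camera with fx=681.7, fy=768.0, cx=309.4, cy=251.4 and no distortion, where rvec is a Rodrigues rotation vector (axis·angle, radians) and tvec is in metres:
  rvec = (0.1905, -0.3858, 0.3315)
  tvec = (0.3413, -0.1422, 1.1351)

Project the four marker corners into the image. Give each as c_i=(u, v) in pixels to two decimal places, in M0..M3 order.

c0=(427.45, 207.89) c1=(540.05, 255.51) c2=(596.20, 105.58) c3=(485.65, 42.96)

Intrinsics K: fx=681.7, fy=768.0, cx=309.4, cy=251.4
Marker side s = 0.246 m; corners in marker frame (Z=0):
  M0 = (-0.1230, +0.1230, 0)
  M1 = (+0.1230, +0.1230, 0)
  M2 = (+0.1230, -0.1230, 0)
  M3 = (-0.1230, -0.1230, 0)
rvec = (0.1905, -0.3858, 0.3315), |rvec| = θ = 0.54316 rad = 31.121°
Rodrigues: sinθ=0.51684, 1−cosθ=0.14392; R = I + sinθ·[k]× + (1−cosθ)·[k]×²:
    [+0.87378 -0.35129 -0.33630]
    [+0.27959 +0.92869 -0.24366]
    [+0.39791 +0.11888 +0.90969]
t = (0.3413, -0.1422, 1.1351) m
M0: Pc = R·M0+t = (+0.19062, -0.06236, +1.10078); u = 681.7·(+0.19062)/1.10078 + 309.4 = 427.4463, v = 768.0·(-0.06236)/1.10078 + 251.4 = 207.8919
M1: Pc = R·M1+t = (+0.40557, +0.00642, +1.19867); u = 681.7·(+0.40557)/1.19867 + 309.4 = 540.0520, v = 768.0·(+0.00642)/1.19867 + 251.4 = 255.5119
M2: Pc = R·M2+t = (+0.49198, -0.22204, +1.16942); u = 681.7·(+0.49198)/1.16942 + 309.4 = 596.1962, v = 768.0·(-0.22204)/1.16942 + 251.4 = 105.5788
M3: Pc = R·M3+t = (+0.27703, -0.29082, +1.07153); u = 681.7·(+0.27703)/1.07153 + 309.4 = 485.6462, v = 768.0·(-0.29082)/1.07153 + 251.4 = 42.9624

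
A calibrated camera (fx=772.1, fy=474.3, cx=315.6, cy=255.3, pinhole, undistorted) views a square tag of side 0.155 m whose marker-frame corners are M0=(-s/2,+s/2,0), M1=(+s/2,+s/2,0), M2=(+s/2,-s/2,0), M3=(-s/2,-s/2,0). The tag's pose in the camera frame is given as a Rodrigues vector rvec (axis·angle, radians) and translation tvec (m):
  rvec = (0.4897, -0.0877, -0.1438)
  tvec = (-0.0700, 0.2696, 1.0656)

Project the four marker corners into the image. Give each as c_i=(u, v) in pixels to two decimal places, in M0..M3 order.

c0=(219.03, 406.20) c1=(326.38, 394.63) c2=(313.66, 342.42) c3=(198.51, 354.44)

Intrinsics K: fx=772.1, fy=474.3, cx=315.6, cy=255.3
Marker side s = 0.155 m; corners in marker frame (Z=0):
  M0 = (-0.0775, +0.0775, 0)
  M1 = (+0.0775, +0.0775, 0)
  M2 = (+0.0775, -0.0775, 0)
  M3 = (-0.0775, -0.0775, 0)
rvec = (0.4897, -0.0877, -0.1438), |rvec| = θ = 0.51786 rad = 29.671°
Rodrigues: sinθ=0.49502, 1−cosθ=0.13112; R = I + sinθ·[k]× + (1−cosθ)·[k]×²:
    [+0.98613 +0.11646 -0.11826]
    [-0.15846 +0.87264 -0.46194]
    [+0.04940 +0.47427 +0.87899]
t = (-0.0700, 0.2696, 1.0656) m
M0: Pc = R·M0+t = (-0.13740, +0.34951, +1.09853); u = 772.1·(-0.13740)/1.09853 + 315.6 = 219.0289, v = 474.3·(+0.34951)/1.09853 + 255.3 = 406.2045
M1: Pc = R·M1+t = (+0.01545, +0.32495, +1.10618); u = 772.1·(+0.01545)/1.10618 + 315.6 = 326.3844, v = 474.3·(+0.32495)/1.10618 + 255.3 = 394.6289
M2: Pc = R·M2+t = (-0.00260, +0.18969, +1.03267); u = 772.1·(-0.00260)/1.03267 + 315.6 = 313.6555, v = 474.3·(+0.18969)/1.03267 + 255.3 = 342.4233
M3: Pc = R·M3+t = (-0.15545, +0.21425, +1.02502); u = 772.1·(-0.15545)/1.02502 + 315.6 = 198.5057, v = 474.3·(+0.21425)/1.02502 + 255.3 = 354.4390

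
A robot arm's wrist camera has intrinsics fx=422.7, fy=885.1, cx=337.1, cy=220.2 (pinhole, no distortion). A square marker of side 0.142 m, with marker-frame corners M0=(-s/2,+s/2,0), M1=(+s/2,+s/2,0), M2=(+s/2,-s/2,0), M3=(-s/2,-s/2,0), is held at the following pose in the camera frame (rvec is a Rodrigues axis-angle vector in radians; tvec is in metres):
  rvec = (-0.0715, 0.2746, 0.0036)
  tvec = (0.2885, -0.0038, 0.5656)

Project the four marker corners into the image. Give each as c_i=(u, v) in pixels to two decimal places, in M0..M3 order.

c0=(496.90, 323.17) c1=(614.98, 329.05) c2=(611.41, 99.70) c3=(495.56, 108.88)

Intrinsics K: fx=422.7, fy=885.1, cx=337.1, cy=220.2
Marker side s = 0.142 m; corners in marker frame (Z=0):
  M0 = (-0.0710, +0.0710, 0)
  M1 = (+0.0710, +0.0710, 0)
  M2 = (+0.0710, -0.0710, 0)
  M3 = (-0.0710, -0.0710, 0)
rvec = (-0.0715, 0.2746, 0.0036), |rvec| = θ = 0.28378 rad = 16.259°
Rodrigues: sinθ=0.27999, 1−cosθ=0.04000; R = I + sinθ·[k]× + (1−cosθ)·[k]×²:
    [+0.96254 -0.01330 +0.27080]
    [-0.00620 +0.99745 +0.07104]
    [-0.27106 -0.07005 +0.96001]
t = (0.2885, -0.0038, 0.5656) m
M0: Pc = R·M0+t = (+0.21921, +0.06746, +0.57987); u = 422.7·(+0.21921)/0.57987 + 337.1 = 496.8978, v = 885.1·(+0.06746)/0.57987 + 220.2 = 323.1683
M1: Pc = R·M1+t = (+0.35590, +0.06658, +0.54138); u = 422.7·(+0.35590)/0.54138 + 337.1 = 614.9768, v = 885.1·(+0.06658)/0.54138 + 220.2 = 329.0497
M2: Pc = R·M2+t = (+0.35779, -0.07506, +0.55133); u = 422.7·(+0.35779)/0.55133 + 337.1 = 611.4114, v = 885.1·(-0.07506)/0.55133 + 220.2 = 99.7000
M3: Pc = R·M3+t = (+0.22110, -0.07418, +0.58982); u = 422.7·(+0.22110)/0.58982 + 337.1 = 495.5565, v = 885.1·(-0.07418)/0.58982 + 220.2 = 108.8846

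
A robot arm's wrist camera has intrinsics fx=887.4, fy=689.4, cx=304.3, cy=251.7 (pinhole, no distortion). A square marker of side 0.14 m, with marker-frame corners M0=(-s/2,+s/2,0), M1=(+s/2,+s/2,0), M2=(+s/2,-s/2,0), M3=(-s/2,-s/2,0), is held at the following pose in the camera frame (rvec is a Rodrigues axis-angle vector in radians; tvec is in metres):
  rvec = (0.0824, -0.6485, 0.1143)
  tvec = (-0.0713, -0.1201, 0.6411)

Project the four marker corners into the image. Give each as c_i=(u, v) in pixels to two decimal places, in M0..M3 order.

c0=(103.80, 187.07) c1=(271.78, 206.36) c2=(295.57, 65.54) c3=(129.38, 26.00)

Intrinsics K: fx=887.4, fy=689.4, cx=304.3, cy=251.7
Marker side s = 0.14 m; corners in marker frame (Z=0):
  M0 = (-0.0700, +0.0700, 0)
  M1 = (+0.0700, +0.0700, 0)
  M2 = (+0.0700, -0.0700, 0)
  M3 = (-0.0700, -0.0700, 0)
rvec = (0.0824, -0.6485, 0.1143), |rvec| = θ = 0.66363 rad = 38.023°
Rodrigues: sinθ=0.61598, 1−cosθ=0.21224; R = I + sinθ·[k]× + (1−cosθ)·[k]×²:
    [+0.79103 -0.13184 -0.59740]
    [+0.08034 +0.99043 -0.11220]
    [+0.60648 +0.04076 +0.79406]
t = (-0.0713, -0.1201, 0.6411) m
M0: Pc = R·M0+t = (-0.13590, -0.05639, +0.60150); u = 887.4·(-0.13590)/0.60150 + 304.3 = 103.8030, v = 689.4·(-0.05639)/0.60150 + 251.7 = 187.0653
M1: Pc = R·M1+t = (-0.02516, -0.04515, +0.68641); u = 887.4·(-0.02516)/0.68641 + 304.3 = 271.7767, v = 689.4·(-0.04515)/0.68641 + 251.7 = 206.3572
M2: Pc = R·M2+t = (-0.00670, -0.18381, +0.68070); u = 887.4·(-0.00670)/0.68070 + 304.3 = 295.5674, v = 689.4·(-0.18381)/0.68070 + 251.7 = 65.5444
M3: Pc = R·M3+t = (-0.11744, -0.19505, +0.59579); u = 887.4·(-0.11744)/0.59579 + 304.3 = 129.3752, v = 689.4·(-0.19505)/0.59579 + 251.7 = 26.0004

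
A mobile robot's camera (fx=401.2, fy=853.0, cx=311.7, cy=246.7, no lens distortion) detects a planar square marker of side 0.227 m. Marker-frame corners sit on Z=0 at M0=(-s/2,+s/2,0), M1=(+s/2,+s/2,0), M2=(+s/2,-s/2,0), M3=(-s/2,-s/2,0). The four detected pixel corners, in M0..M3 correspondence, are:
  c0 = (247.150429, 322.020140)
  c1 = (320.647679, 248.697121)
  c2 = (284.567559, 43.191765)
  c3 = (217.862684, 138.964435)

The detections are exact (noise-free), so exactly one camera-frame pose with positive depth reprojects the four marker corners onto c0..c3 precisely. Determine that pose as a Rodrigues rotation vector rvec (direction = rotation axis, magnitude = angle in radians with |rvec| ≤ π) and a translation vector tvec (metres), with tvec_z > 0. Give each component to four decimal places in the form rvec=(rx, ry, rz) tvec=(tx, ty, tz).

Intrinsics K: fx=401.2, fy=853.0, cx=311.7, cy=246.7
Marker side s = 0.227 m; corners in marker frame (Z=0):
  M0 = (-0.1135, +0.1135, 0)
  M1 = (+0.1135, +0.1135, 0)
  M2 = (+0.1135, -0.1135, 0)
  M3 = (-0.1135, -0.1135, 0)
Detected image corners:
  c0 = (247.150429, 322.020140) px
  c1 = (320.647679, 248.697121) px
  c2 = (284.567559, 43.191765) px
  c3 = (217.862684, 138.964435) px
Planar DLT: solve 8×8 A·h = b for H (H[2,2]=1):
  H  [+154.00578 +100.84926 +264.96703]
  H  [-482.05728 +822.96695 +189.25277]
  H  [-0.57760 -0.15754 +1.00000]
B = K⁻¹H; ‖b₁‖=1.088733, ‖b₂‖=1.088733; λ = 2/(‖b₁‖+‖b₂‖) = 0.918499, sign → tz>0 ⇒ λ=+0.918499
r₁ = λ·B[:,0] = (+0.76475,-0.36564,-0.53053); r₂ = λ·B[:,1] = (+0.34331,+0.92801,-0.14470)
r₃ = r₁×r₂ = (+0.54524,-0.07147,+0.83522); SVD([r₁ r₂ r₃]) → R = UVᵀ:
  R  [+0.76475 +0.34331 +0.54524]
  R  [-0.36564 +0.92801 -0.07147]
  R  [-0.53053 -0.14470 +0.83522]
t = (-0.10699, -0.06186, +0.91850) m
tr R = 2.527990; θ = arccos((tr R − 1)/2) = 0.701314 rad = 40.182°
axis k = ((R−Rᵀ)₃₂, (R−Rᵀ)₁₃, (R−Rᵀ)₂₁) / (2 sinθ) = (-0.056751, +0.833645, -0.549378)
rvec = θ·k = (-0.039800, +0.584647, -0.385286)

rvec=(-0.0398, 0.5846, -0.3853) tvec=(-0.1070, -0.0619, 0.9185)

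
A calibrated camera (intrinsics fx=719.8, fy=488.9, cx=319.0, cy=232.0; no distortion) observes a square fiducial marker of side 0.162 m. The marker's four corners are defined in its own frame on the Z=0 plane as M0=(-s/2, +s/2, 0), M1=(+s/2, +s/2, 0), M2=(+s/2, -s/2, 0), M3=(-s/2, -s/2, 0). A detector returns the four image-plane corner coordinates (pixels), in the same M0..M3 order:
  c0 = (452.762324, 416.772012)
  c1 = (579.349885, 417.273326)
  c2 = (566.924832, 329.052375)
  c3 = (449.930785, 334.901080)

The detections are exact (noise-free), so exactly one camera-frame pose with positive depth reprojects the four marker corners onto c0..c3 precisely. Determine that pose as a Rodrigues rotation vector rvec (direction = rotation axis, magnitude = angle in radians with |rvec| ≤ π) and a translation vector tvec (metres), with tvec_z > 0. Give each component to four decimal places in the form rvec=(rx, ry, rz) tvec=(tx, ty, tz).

rvec=(-0.4568, 0.5061, -0.0595) tvec=(0.2534, 0.2757, 0.9561)

Intrinsics K: fx=719.8, fy=488.9, cx=319.0, cy=232.0
Marker side s = 0.162 m; corners in marker frame (Z=0):
  M0 = (-0.0810, +0.0810, 0)
  M1 = (+0.0810, +0.0810, 0)
  M2 = (+0.0810, -0.0810, 0)
  M3 = (-0.0810, -0.0810, 0)
Detected image corners:
  c0 = (452.762324, 416.772012) px
  c1 = (579.349885, 417.273326) px
  c2 = (566.924832, 329.052375) px
  c3 = (449.930785, 334.901080) px
Planar DLT: solve 8×8 A·h = b for H (H[2,2]=1):
  H  [+507.25715 -187.87477 +509.75675]
  H  [-195.21004 +353.27253 +372.97891]
  H  [-0.47525 -0.45647 +1.00000]
B = K⁻¹H; ‖b₁‖=1.045899, ‖b₂‖=1.045899; λ = 2/(‖b₁‖+‖b₂‖) = 0.956116, sign → tz>0 ⇒ λ=+0.956116
r₁ = λ·B[:,0] = (+0.87517,-0.16614,-0.45439); r₂ = λ·B[:,1] = (-0.05614,+0.89798,-0.43644)
r₃ = r₁×r₂ = (+0.48055,+0.40747,+0.77656); SVD([r₁ r₂ r₃]) → R = UVᵀ:
  R  [+0.87517 -0.05614 +0.48055]
  R  [-0.16614 +0.89798 +0.40747]
  R  [-0.45439 -0.43644 +0.77656]
t = (+0.25338, +0.27570, +0.95612) m
tr R = 2.549714; θ = arccos((tr R − 1)/2) = 0.684308 rad = 39.208°
axis k = ((R−Rᵀ)₃₂, (R−Rᵀ)₁₃, (R−Rᵀ)₂₁) / (2 sinθ) = (-0.667501, +0.739508, -0.087007)
rvec = θ·k = (-0.456776, +0.506051, -0.059540)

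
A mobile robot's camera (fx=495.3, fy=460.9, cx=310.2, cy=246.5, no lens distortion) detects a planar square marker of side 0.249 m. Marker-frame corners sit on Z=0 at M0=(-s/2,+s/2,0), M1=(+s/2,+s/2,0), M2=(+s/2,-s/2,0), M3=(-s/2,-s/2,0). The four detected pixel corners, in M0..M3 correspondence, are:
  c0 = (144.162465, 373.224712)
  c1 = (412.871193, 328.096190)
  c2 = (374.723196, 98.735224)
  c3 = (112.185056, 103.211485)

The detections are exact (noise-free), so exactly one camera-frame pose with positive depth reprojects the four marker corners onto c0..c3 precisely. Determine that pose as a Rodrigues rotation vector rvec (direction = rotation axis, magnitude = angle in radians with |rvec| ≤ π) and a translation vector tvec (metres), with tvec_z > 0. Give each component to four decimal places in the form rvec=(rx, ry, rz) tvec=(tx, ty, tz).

Intrinsics K: fx=495.3, fy=460.9, cx=310.2, cy=246.5
Marker side s = 0.249 m; corners in marker frame (Z=0):
  M0 = (-0.1245, +0.1245, 0)
  M1 = (+0.1245, +0.1245, 0)
  M2 = (+0.1245, -0.1245, 0)
  M3 = (-0.1245, -0.1245, 0)
Detected image corners:
  c0 = (144.162465, 373.224712) px
  c1 = (412.871193, 328.096190) px
  c2 = (374.723196, 98.735224) px
  c3 = (112.185056, 103.211485) px
Planar DLT: solve 8×8 A·h = b for H (H[2,2]=1):
  H  [+1232.54103 +95.52746 +271.11907]
  H  [+45.87123 +956.25975 +222.07905]
  H  [+0.63626 -0.17728 +1.00000]
B = K⁻¹H; ‖b₁‖=2.197923, ‖b₂‖=2.197923; λ = 2/(‖b₁‖+‖b₂‖) = 0.454975, sign → tz>0 ⇒ λ=+0.454975
r₁ = λ·B[:,0] = (+0.95090,-0.10954,+0.28948); r₂ = λ·B[:,1] = (+0.13827,+0.98711,-0.08066)
r₃ = r₁×r₂ = (-0.27691,+0.11672,+0.95378); SVD([r₁ r₂ r₃]) → R = UVᵀ:
  R  [+0.95090 +0.13827 -0.27691]
  R  [-0.10954 +0.98711 +0.11672]
  R  [+0.28948 -0.08066 +0.95378]
t = (-0.03590, -0.02411, +0.45498) m
tr R = 2.891780; θ = arccos((tr R − 1)/2) = 0.330470 rad = 18.935°
axis k = ((R−Rᵀ)₃₂, (R−Rᵀ)₁₃, (R−Rᵀ)₂₁) / (2 sinθ) = (-0.304145, -0.872750, -0.381841)
rvec = θ·k = (-0.100511, -0.288418, -0.126187)

rvec=(-0.1005, -0.2884, -0.1262) tvec=(-0.0359, -0.0241, 0.4550)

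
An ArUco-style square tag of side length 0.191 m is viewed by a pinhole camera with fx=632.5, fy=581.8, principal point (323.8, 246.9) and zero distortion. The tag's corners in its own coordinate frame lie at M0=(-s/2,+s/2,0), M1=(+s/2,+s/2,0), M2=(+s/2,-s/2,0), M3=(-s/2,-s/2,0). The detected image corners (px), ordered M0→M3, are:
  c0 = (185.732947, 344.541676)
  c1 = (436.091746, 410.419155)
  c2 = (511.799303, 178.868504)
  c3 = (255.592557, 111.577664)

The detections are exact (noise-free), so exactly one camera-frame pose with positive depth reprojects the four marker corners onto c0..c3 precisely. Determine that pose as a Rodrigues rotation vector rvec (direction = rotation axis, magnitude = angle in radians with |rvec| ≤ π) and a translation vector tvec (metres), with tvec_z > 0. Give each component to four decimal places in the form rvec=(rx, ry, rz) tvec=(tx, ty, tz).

rvec=(0.0546, 0.0089, 0.2783) tvec=(0.0167, 0.0124, 0.4587)

Intrinsics K: fx=632.5, fy=581.8, cx=323.8, cy=246.9
Marker side s = 0.191 m; corners in marker frame (Z=0):
  M0 = (-0.0955, +0.0955, 0)
  M1 = (+0.0955, +0.0955, 0)
  M2 = (+0.0955, -0.0955, 0)
  M3 = (-0.0955, -0.0955, 0)
Detected image corners:
  c0 = (185.732947, 344.541676) px
  c1 = (436.091746, 410.419155) px
  c2 = (511.799303, 178.868504) px
  c3 = (255.592557, 111.577664) px
Planar DLT: solve 8×8 A·h = b for H (H[2,2]=1):
  H  [+1325.01544 -339.33670 +346.85537]
  H  [+347.89091 +1247.40690 +262.67594]
  H  [-0.00258 +0.12014 +1.00000]
B = K⁻¹H; ‖b₁‖=2.180128, ‖b₂‖=2.180128; λ = 2/(‖b₁‖+‖b₂‖) = 0.458689, sign → tz>0 ⇒ λ=+0.458689
r₁ = λ·B[:,0] = (+0.96151,+0.27478,-0.00118); r₂ = λ·B[:,1] = (-0.27430,+0.96006,+0.05511)
r₃ = r₁×r₂ = (+0.01628,-0.05266,+0.99848); SVD([r₁ r₂ r₃]) → R = UVᵀ:
  R  [+0.96151 -0.27430 +0.01628]
  R  [+0.27478 +0.96006 -0.05266]
  R  [-0.00118 +0.05511 +0.99848]
t = (+0.01672, +0.01244, +0.45869) m
tr R = 2.920051; θ = arccos((tr R − 1)/2) = 0.283703 rad = 16.255°
axis k = ((R−Rᵀ)₃₂, (R−Rᵀ)₁₃, (R−Rᵀ)₂₁) / (2 sinθ) = (+0.192504, +0.031195, +0.980800)
rvec = θ·k = (+0.054614, +0.008850, +0.278256)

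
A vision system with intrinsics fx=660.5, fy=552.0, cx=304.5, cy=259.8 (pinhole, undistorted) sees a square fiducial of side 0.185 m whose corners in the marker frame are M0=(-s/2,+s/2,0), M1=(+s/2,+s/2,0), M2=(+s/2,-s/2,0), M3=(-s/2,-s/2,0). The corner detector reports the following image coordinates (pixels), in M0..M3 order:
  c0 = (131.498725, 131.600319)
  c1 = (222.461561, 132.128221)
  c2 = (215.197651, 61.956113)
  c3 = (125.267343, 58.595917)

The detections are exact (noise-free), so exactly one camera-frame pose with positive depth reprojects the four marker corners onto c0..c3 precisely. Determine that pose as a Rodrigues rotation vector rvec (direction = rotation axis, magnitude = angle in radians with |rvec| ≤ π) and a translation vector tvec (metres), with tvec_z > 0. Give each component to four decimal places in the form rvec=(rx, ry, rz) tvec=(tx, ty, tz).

Intrinsics K: fx=660.5, fy=552.0, cx=304.5, cy=259.8
Marker side s = 0.185 m; corners in marker frame (Z=0):
  M0 = (-0.0925, +0.0925, 0)
  M1 = (+0.0925, +0.0925, 0)
  M2 = (+0.0925, -0.0925, 0)
  M3 = (-0.0925, -0.0925, 0)
Detected image corners:
  c0 = (131.498725, 131.600319) px
  c1 = (222.461561, 132.128221) px
  c2 = (215.197651, 61.956113) px
  c3 = (125.267343, 58.595917) px
Planar DLT: solve 8×8 A·h = b for H (H[2,2]=1):
  H  [+526.37422 +23.01951 +174.48547]
  H  [+31.31183 +379.33446 +95.83190]
  H  [+0.21597 -0.07782 +1.00000]
B = K⁻¹H; ‖b₁‖=0.731425, ‖b₂‖=0.731425; λ = 2/(‖b₁‖+‖b₂‖) = 1.367194, sign → tz>0 ⇒ λ=+1.367194
r₁ = λ·B[:,0] = (+0.95344,-0.06142,+0.29527); r₂ = λ·B[:,1] = (+0.09670,+0.98961,-0.10639)
r₃ = r₁×r₂ = (-0.28567,+0.12999,+0.94947); SVD([r₁ r₂ r₃]) → R = UVᵀ:
  R  [+0.95344 +0.09670 -0.28567]
  R  [-0.06142 +0.98961 +0.12999]
  R  [+0.29527 -0.10639 +0.94947]
t = (-0.26912, -0.40612, +1.36719) m
tr R = 2.892517; θ = arccos((tr R − 1)/2) = 0.329332 rad = 18.869°
axis k = ((R−Rᵀ)₃₂, (R−Rᵀ)₁₃, (R−Rᵀ)₂₁) / (2 sinθ) = (-0.365460, -0.898155, -0.244452)
rvec = θ·k = (-0.120358, -0.295791, -0.080506)

rvec=(-0.1204, -0.2958, -0.0805) tvec=(-0.2691, -0.4061, 1.3672)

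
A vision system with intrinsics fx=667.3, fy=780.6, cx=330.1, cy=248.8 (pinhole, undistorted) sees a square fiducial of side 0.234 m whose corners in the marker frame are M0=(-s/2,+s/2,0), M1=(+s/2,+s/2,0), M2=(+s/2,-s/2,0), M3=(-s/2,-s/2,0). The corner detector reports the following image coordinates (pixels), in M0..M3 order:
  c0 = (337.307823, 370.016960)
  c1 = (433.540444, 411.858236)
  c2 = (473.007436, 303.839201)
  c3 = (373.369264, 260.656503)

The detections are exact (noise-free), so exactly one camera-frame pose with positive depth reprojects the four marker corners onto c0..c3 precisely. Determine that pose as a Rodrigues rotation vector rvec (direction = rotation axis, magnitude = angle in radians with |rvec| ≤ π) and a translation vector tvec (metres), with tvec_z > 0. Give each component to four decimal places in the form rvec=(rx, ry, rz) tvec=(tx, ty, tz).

rvec=(0.2180, 0.0462, 0.3526) tvec=(0.1657, 0.1701, 1.4967)

Intrinsics K: fx=667.3, fy=780.6, cx=330.1, cy=248.8
Marker side s = 0.234 m; corners in marker frame (Z=0):
  M0 = (-0.1170, +0.1170, 0)
  M1 = (+0.1170, +0.1170, 0)
  M2 = (+0.1170, -0.1170, 0)
  M3 = (-0.1170, -0.1170, 0)
Detected image corners:
  c0 = (337.307823, 370.016960) px
  c1 = (433.540444, 411.858236) px
  c2 = (473.007436, 303.839201) px
  c3 = (373.369264, 260.656503) px
Planar DLT: solve 8×8 A·h = b for H (H[2,2]=1):
  H  [+416.51177 -102.02886 +403.95514]
  H  [+180.05199 +513.89993 +337.51451]
  H  [-0.00468 +0.14680 +1.00000]
B = K⁻¹H; ‖b₁‖=0.668133, ‖b₂‖=0.668133; λ = 2/(‖b₁‖+‖b₂‖) = 1.496707, sign → tz>0 ⇒ λ=+1.496707
r₁ = λ·B[:,0] = (+0.93767,+0.34746,-0.00700); r₂ = λ·B[:,1] = (-0.33753,+0.91531,+0.21972)
r₃ = r₁×r₂ = (+0.08275,-0.20366,+0.97554); SVD([r₁ r₂ r₃]) → R = UVᵀ:
  R  [+0.93767 -0.33753 +0.08275]
  R  [+0.34746 +0.91531 -0.20366]
  R  [-0.00700 +0.21972 +0.97554]
t = (+0.16565, +0.17010, +1.49671) m
tr R = 2.828518; θ = arccos((tr R − 1)/2) = 0.417121 rad = 23.899°
axis k = ((R−Rᵀ)₃₂, (R−Rᵀ)₁₃, (R−Rᵀ)₂₁) / (2 sinθ) = (+0.522524, +0.110765, +0.845399)
rvec = θ·k = (+0.217955, +0.046202, +0.352634)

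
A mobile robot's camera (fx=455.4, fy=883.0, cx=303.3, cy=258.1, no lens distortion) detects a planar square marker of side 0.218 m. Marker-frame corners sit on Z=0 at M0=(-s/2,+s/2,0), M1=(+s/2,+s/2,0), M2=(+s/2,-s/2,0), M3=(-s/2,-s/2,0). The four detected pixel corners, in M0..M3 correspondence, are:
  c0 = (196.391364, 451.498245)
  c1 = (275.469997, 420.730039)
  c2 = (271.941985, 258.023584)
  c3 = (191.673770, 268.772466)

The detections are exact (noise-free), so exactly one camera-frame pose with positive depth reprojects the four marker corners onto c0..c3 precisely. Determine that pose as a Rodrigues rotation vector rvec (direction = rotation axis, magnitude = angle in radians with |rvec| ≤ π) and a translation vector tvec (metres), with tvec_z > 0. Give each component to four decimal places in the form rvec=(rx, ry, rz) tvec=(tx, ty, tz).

rvec=(0.0313, -0.6402, -0.0520) tvec=(-0.1637, 0.1150, 1.1111)

Intrinsics K: fx=455.4, fy=883.0, cx=303.3, cy=258.1
Marker side s = 0.218 m; corners in marker frame (Z=0):
  M0 = (-0.1090, +0.1090, 0)
  M1 = (+0.1090, +0.1090, 0)
  M2 = (+0.1090, -0.1090, 0)
  M3 = (-0.1090, -0.1090, 0)
Detected image corners:
  c0 = (196.391364, 451.498245) px
  c1 = (275.469997, 420.730039) px
  c2 = (271.941985, 258.023584) px
  c3 = (191.673770, 268.772466) px
Planar DLT: solve 8×8 A·h = b for H (H[2,2]=1):
  H  [+490.95338 +28.27627 +236.20840]
  H  [+92.24786 +803.83344 +349.53235]
  H  [+0.53659 +0.04072 +1.00000]
B = K⁻¹H; ‖b₁‖=0.900042, ‖b₂‖=0.900042; λ = 2/(‖b₁‖+‖b₂‖) = 1.111059, sign → tz>0 ⇒ λ=+1.111059
r₁ = λ·B[:,0] = (+0.80074,-0.05819,+0.59618); r₂ = λ·B[:,1] = (+0.03885,+0.99822,+0.04525)
r₃ = r₁×r₂ = (-0.59775,-0.01307,+0.80158); SVD([r₁ r₂ r₃]) → R = UVᵀ:
  R  [+0.80074 +0.03885 -0.59775]
  R  [-0.05819 +0.99822 -0.01307]
  R  [+0.59618 +0.04525 +0.80158]
t = (-0.16369, +0.11505, +1.11106) m
tr R = 2.600536; θ = arccos((tr R − 1)/2) = 0.643055 rad = 36.844°
axis k = ((R−Rᵀ)₃₂, (R−Rᵀ)₁₃, (R−Rᵀ)₂₁) / (2 sinθ) = (+0.048623, -0.995534, -0.080916)
rvec = θ·k = (+0.031267, -0.640183, -0.052034)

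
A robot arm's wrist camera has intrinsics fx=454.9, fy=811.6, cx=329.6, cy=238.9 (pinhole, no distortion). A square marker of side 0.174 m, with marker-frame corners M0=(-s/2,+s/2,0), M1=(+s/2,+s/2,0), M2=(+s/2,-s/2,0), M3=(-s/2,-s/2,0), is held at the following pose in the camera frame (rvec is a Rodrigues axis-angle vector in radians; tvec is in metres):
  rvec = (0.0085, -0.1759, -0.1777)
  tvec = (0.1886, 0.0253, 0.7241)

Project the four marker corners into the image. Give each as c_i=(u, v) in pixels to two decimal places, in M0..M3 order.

c0=(406.07, 383.04) c1=(506.42, 343.53) c2=(488.62, 155.55) c3=(386.92, 187.28)

Intrinsics K: fx=454.9, fy=811.6, cx=329.6, cy=238.9
Marker side s = 0.174 m; corners in marker frame (Z=0):
  M0 = (-0.0870, +0.0870, 0)
  M1 = (+0.0870, +0.0870, 0)
  M2 = (+0.0870, -0.0870, 0)
  M3 = (-0.0870, -0.0870, 0)
rvec = (0.0085, -0.1759, -0.1777), |rvec| = θ = 0.25018 rad = 14.334°
Rodrigues: sinθ=0.24758, 1−cosθ=0.03113; R = I + sinθ·[k]× + (1−cosθ)·[k]×²:
    [+0.96890 +0.17511 -0.17482]
    [-0.17660 +0.98426 +0.00714]
    [+0.17332 +0.02396 +0.98457]
t = (0.1886, 0.0253, 0.7241) m
M0: Pc = R·M0+t = (+0.11954, +0.12629, +0.71111); u = 454.9·(+0.11954)/0.71111 + 329.6 = 406.0706, v = 811.6·(+0.12629)/0.71111 + 238.9 = 383.0423
M1: Pc = R·M1+t = (+0.28813, +0.09557, +0.74126); u = 454.9·(+0.28813)/0.74126 + 329.6 = 506.4196, v = 811.6·(+0.09557)/0.74126 + 238.9 = 343.5347
M2: Pc = R·M2+t = (+0.25766, -0.07569, +0.73709); u = 454.9·(+0.25766)/0.73709 + 329.6 = 488.6158, v = 811.6·(-0.07569)/0.73709 + 238.9 = 155.5546
M3: Pc = R·M3+t = (+0.08907, -0.04497, +0.70694); u = 454.9·(+0.08907)/0.70694 + 329.6 = 386.9154, v = 811.6·(-0.04497)/0.70694 + 238.9 = 187.2760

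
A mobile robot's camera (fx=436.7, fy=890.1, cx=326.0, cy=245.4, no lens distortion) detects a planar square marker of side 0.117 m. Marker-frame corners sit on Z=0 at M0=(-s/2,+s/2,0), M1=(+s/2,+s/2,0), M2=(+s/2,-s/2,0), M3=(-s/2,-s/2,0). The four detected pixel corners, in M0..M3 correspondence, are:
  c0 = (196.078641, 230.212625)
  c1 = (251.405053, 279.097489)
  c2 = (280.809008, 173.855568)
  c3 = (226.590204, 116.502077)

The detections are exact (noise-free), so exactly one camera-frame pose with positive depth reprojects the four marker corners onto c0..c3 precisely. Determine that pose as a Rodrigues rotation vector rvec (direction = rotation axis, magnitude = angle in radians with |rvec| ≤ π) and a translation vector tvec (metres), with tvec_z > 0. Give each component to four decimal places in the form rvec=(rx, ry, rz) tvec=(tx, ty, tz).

rvec=(0.2521, -0.4624, 0.4903) tvec=(-0.1623, -0.0406, 0.8199)

Intrinsics K: fx=436.7, fy=890.1, cx=326.0, cy=245.4
Marker side s = 0.117 m; corners in marker frame (Z=0):
  M0 = (-0.0585, +0.0585, 0)
  M1 = (+0.0585, +0.0585, 0)
  M2 = (+0.0585, -0.0585, 0)
  M3 = (-0.0585, -0.0585, 0)
Detected image corners:
  c0 = (196.078641, 230.212625) px
  c1 = (251.405053, 279.097489) px
  c2 = (280.809008, 173.855568) px
  c3 = (226.590204, 116.502077) px
Planar DLT: solve 8×8 A·h = b for H (H[2,2]=1):
  H  [+608.73535 -220.27131 +239.53327]
  H  [+571.39971 +964.27351 +201.30947]
  H  [+0.58877 +0.14919 +1.00000]
B = K⁻¹H; ‖b₁‖=1.219677, ‖b₂‖=1.219677; λ = 2/(‖b₁‖+‖b₂‖) = 0.819889, sign → tz>0 ⇒ λ=+0.819889
r₁ = λ·B[:,0] = (+0.78252,+0.39324,+0.48273); r₂ = λ·B[:,1] = (-0.50486,+0.85449,+0.12232)
r₃ = r₁×r₂ = (-0.36438,-0.33943,+0.86719); SVD([r₁ r₂ r₃]) → R = UVᵀ:
  R  [+0.78252 -0.50486 -0.36438]
  R  [+0.39324 +0.85449 -0.33943]
  R  [+0.48273 +0.12232 +0.86719]
t = (-0.16234, -0.04061, +0.81989) m
tr R = 2.504194; θ = arccos((tr R − 1)/2) = 0.719559 rad = 41.228°
axis k = ((R−Rᵀ)₃₂, (R−Rᵀ)₁₃, (R−Rᵀ)₂₁) / (2 sinθ) = (+0.350313, -0.642674, +0.681360)
rvec = θ·k = (+0.252071, -0.462441, +0.490278)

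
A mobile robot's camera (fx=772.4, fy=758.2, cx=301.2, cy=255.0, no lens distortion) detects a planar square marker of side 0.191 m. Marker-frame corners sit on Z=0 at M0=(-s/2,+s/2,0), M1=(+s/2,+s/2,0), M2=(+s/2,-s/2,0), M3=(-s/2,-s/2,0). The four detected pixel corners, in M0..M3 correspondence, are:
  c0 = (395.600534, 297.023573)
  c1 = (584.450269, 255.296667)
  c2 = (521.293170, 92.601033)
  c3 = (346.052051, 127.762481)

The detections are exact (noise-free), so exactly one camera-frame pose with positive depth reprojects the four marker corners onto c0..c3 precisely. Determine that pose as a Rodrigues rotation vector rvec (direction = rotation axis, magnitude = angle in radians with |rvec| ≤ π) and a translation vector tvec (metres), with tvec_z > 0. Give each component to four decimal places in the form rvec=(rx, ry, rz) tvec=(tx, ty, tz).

rvec=(-0.3449, -0.0471, -0.2266) tvec=(0.1612, -0.0669, 0.7760)

Intrinsics K: fx=772.4, fy=758.2, cx=301.2, cy=255.0
Marker side s = 0.191 m; corners in marker frame (Z=0):
  M0 = (-0.0955, +0.0955, 0)
  M1 = (+0.0955, +0.0955, 0)
  M2 = (+0.0955, -0.0955, 0)
  M3 = (-0.0955, -0.0955, 0)
Detected image corners:
  c0 = (395.600534, 297.023573) px
  c1 = (584.450269, 255.296667) px
  c2 = (521.293170, 92.601033) px
  c3 = (346.052051, 127.762481) px
Planar DLT: solve 8×8 A·h = b for H (H[2,2]=1):
  H  [+1001.85452 +99.11674 +461.64987]
  H  [-179.59145 +786.71737 +189.60302]
  H  [+0.10866 -0.42502 +1.00000]
B = K⁻¹H; ‖b₁‖=1.288728, ‖b₂‖=1.288728; λ = 2/(‖b₁‖+‖b₂‖) = 0.775959, sign → tz>0 ⇒ λ=+0.775959
r₁ = λ·B[:,0] = (+0.97359,-0.21215,+0.08431); r₂ = λ·B[:,1] = (+0.22818,+0.91606,-0.32980)
r₃ = r₁×r₂ = (-0.00727,+0.34033,+0.94028); SVD([r₁ r₂ r₃]) → R = UVᵀ:
  R  [+0.97359 +0.22818 -0.00727]
  R  [-0.21215 +0.91606 +0.34033]
  R  [+0.08431 -0.32980 +0.94028]
t = (+0.16119, -0.06693, +0.77596) m
tr R = 2.829934; θ = arccos((tr R − 1)/2) = 0.415370 rad = 23.799°
axis k = ((R−Rᵀ)₃₂, (R−Rᵀ)₁₃, (R−Rᵀ)₂₁) / (2 sinθ) = (-0.830326, -0.113476, -0.545603)
rvec = θ·k = (-0.344893, -0.047135, -0.226627)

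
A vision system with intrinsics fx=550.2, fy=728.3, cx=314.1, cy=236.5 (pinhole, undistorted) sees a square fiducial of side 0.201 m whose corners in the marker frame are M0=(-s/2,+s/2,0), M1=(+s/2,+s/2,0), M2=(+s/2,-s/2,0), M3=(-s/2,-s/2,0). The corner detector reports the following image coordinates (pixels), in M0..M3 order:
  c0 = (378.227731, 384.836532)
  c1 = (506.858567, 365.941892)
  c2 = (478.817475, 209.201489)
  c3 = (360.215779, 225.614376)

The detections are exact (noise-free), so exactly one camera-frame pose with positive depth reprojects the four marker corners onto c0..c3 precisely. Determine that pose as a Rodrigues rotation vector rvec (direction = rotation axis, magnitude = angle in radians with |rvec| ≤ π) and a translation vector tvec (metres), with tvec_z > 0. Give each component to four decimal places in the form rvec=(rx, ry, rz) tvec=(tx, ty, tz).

Intrinsics K: fx=550.2, fy=728.3, cx=314.1, cy=236.5
Marker side s = 0.201 m; corners in marker frame (Z=0):
  M0 = (-0.1005, +0.1005, 0)
  M1 = (+0.1005, +0.1005, 0)
  M2 = (+0.1005, -0.1005, 0)
  M3 = (-0.1005, -0.1005, 0)
Detected image corners:
  c0 = (378.227731, 384.836532) px
  c1 = (506.858567, 365.941892) px
  c2 = (478.817475, 209.201489) px
  c3 = (360.215779, 225.614376) px
Planar DLT: solve 8×8 A·h = b for H (H[2,2]=1):
  H  [+627.93425 -61.93852 +430.75698]
  H  [-77.97924 +664.53117 +293.11767]
  H  [+0.03238 -0.40967 +1.00000]
B = K⁻¹H; ‖b₁‖=1.129405, ‖b₂‖=1.129405; λ = 2/(‖b₁‖+‖b₂‖) = 0.885422, sign → tz>0 ⇒ λ=+0.885422
r₁ = λ·B[:,0] = (+0.99415,-0.10411,+0.02867); r₂ = λ·B[:,1] = (+0.10740,+0.92568,-0.36273)
r₃ = r₁×r₂ = (+0.01123,+0.36369,+0.93145); SVD([r₁ r₂ r₃]) → R = UVᵀ:
  R  [+0.99415 +0.10740 +0.01123]
  R  [-0.10411 +0.92568 +0.36369]
  R  [+0.02867 -0.36273 +0.93145]
t = (+0.18773, +0.06883, +0.88542) m
tr R = 2.851291; θ = arccos((tr R − 1)/2) = 0.388059 rad = 22.234°
axis k = ((R−Rᵀ)₃₂, (R−Rᵀ)₁₃, (R−Rᵀ)₂₁) / (2 sinθ) = (-0.959873, -0.023043, -0.279487)
rvec = θ·k = (-0.372487, -0.008942, -0.108457)

rvec=(-0.3725, -0.0089, -0.1085) tvec=(0.1877, 0.0688, 0.8854)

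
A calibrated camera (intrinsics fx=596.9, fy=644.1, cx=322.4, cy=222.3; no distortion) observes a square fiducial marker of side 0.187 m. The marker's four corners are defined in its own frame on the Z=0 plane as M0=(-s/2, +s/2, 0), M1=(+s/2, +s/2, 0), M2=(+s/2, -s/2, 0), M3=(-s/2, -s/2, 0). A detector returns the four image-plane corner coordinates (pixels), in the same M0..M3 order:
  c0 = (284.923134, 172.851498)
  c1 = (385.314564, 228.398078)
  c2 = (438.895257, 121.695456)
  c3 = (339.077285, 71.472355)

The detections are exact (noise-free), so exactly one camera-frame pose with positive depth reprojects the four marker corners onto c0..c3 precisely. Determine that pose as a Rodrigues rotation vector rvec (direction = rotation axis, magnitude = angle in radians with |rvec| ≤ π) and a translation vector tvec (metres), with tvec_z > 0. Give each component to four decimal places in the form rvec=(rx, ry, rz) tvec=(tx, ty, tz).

rvec=(-0.1857, 0.1626, 0.4935) tvec=(0.0643, -0.1143, 0.9831)

Intrinsics K: fx=596.9, fy=644.1, cx=322.4, cy=222.3
Marker side s = 0.187 m; corners in marker frame (Z=0):
  M0 = (-0.0935, +0.0935, 0)
  M1 = (+0.0935, +0.0935, 0)
  M2 = (+0.0935, -0.0935, 0)
  M3 = (-0.0935, -0.0935, 0)
Detected image corners:
  c0 = (284.923134, 172.851498) px
  c1 = (385.314564, 228.398078) px
  c2 = (438.895257, 121.695456) px
  c3 = (339.077285, 71.472355) px
Planar DLT: solve 8×8 A·h = b for H (H[2,2]=1):
  H  [+461.93791 -338.65781 +361.45602]
  H  [+252.50962 +535.34320 +147.42404]
  H  [-0.20263 -0.13967 +1.00000]
B = K⁻¹H; ‖b₁‖=1.017231, ‖b₂‖=1.017231; λ = 2/(‖b₁‖+‖b₂‖) = 0.983061, sign → tz>0 ⇒ λ=+0.983061
r₁ = λ·B[:,0] = (+0.86838,+0.45414,-0.19919); r₂ = λ·B[:,1] = (-0.48359,+0.86446,-0.13730)
r₃ = r₁×r₂ = (+0.10984,+0.21556,+0.97029); SVD([r₁ r₂ r₃]) → R = UVᵀ:
  R  [+0.86838 -0.48359 +0.10984]
  R  [+0.45414 +0.86446 +0.21556]
  R  [-0.19919 -0.13730 +0.97029]
t = (+0.06432, -0.11428, +0.98306) m
tr R = 2.703128; θ = arccos((tr R − 1)/2) = 0.551835 rad = 31.618°
axis k = ((R−Rᵀ)₃₂, (R−Rᵀ)₁₃, (R−Rᵀ)₂₁) / (2 sinθ) = (-0.336540, +0.294738, +0.894355)
rvec = θ·k = (-0.185715, +0.162647, +0.493536)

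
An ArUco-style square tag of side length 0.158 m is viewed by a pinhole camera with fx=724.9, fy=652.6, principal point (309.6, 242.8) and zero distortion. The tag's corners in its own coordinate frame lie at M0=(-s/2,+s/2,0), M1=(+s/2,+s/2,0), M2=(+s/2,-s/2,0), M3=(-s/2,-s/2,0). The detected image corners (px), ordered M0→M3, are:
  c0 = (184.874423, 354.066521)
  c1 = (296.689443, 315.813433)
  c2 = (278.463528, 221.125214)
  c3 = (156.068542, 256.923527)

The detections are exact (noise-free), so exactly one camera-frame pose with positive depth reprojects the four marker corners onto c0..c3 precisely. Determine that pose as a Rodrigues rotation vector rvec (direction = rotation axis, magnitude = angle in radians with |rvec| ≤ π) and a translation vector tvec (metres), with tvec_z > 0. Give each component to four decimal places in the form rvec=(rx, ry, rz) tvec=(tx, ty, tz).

rvec=(0.4403, -0.4013, -0.2366) tvec=(-0.0988, 0.0637, 0.9124)

Intrinsics K: fx=724.9, fy=652.6, cx=309.6, cy=242.8
Marker side s = 0.158 m; corners in marker frame (Z=0):
  M0 = (-0.0790, +0.0790, 0)
  M1 = (+0.0790, +0.0790, 0)
  M2 = (+0.0790, -0.0790, 0)
  M3 = (-0.0790, -0.0790, 0)
Detected image corners:
  c0 = (184.874423, 354.066521) px
  c1 = (296.689443, 315.813433) px
  c2 = (278.463528, 221.125214) px
  c3 = (156.068542, 256.923527) px
Planar DLT: solve 8×8 A·h = b for H (H[2,2]=1):
  H  [+821.19208 +262.51864 +231.13182]
  H  [-132.71643 +750.47338 +288.35889]
  H  [+0.35518 +0.50049 +1.00000]
B = K⁻¹H; ‖b₁‖=1.096064, ‖b₂‖=1.096064; λ = 2/(‖b₁‖+‖b₂‖) = 0.912356, sign → tz>0 ⇒ λ=+0.912356
r₁ = λ·B[:,0] = (+0.89515,-0.30611,+0.32405); r₂ = λ·B[:,1] = (+0.13538,+0.87930,+0.45662)
r₃ = r₁×r₂ = (-0.42471,-0.36487,+0.82855); SVD([r₁ r₂ r₃]) → R = UVᵀ:
  R  [+0.89515 +0.13538 -0.42471]
  R  [-0.30611 +0.87930 -0.36487]
  R  [+0.32405 +0.45662 +0.82855]
t = (-0.09876, +0.06369, +0.91236) m
tr R = 2.602994; θ = arccos((tr R − 1)/2) = 0.641002 rad = 36.727°
axis k = ((R−Rᵀ)₃₂, (R−Rᵀ)₁₃, (R−Rᵀ)₂₁) / (2 sinθ) = (+0.686868, -0.626058, -0.369139)
rvec = θ·k = (+0.440284, -0.401304, -0.236619)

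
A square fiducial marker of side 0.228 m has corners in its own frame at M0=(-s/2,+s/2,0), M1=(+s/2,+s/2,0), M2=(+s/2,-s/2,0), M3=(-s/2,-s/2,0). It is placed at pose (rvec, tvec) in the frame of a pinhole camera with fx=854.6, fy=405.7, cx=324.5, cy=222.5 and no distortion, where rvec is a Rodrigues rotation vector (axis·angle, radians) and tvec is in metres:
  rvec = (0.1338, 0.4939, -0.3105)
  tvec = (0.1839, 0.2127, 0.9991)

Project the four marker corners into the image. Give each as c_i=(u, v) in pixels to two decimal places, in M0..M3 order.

c0=(425.82, 356.44) c1=(608.91, 346.69) c2=(545.09, 255.10) c3=(366.68, 274.61)

Intrinsics K: fx=854.6, fy=405.7, cx=324.5, cy=222.5
Marker side s = 0.228 m; corners in marker frame (Z=0):
  M0 = (-0.1140, +0.1140, 0)
  M1 = (+0.1140, +0.1140, 0)
  M2 = (+0.1140, -0.1140, 0)
  M3 = (-0.1140, -0.1140, 0)
rvec = (0.1338, 0.4939, -0.3105), |rvec| = θ = 0.59854 rad = 34.294°
Rodrigues: sinθ=0.56344, 1−cosθ=0.17384; R = I + sinθ·[k]× + (1−cosθ)·[k]×²:
    [+0.83485 +0.32436 +0.44477]
    [-0.26022 +0.94453 -0.20037]
    [-0.48509 +0.05154 +0.87294]
t = (0.1839, 0.2127, 0.9991) m
M0: Pc = R·M0+t = (+0.12570, +0.35004, +1.06028); u = 854.6·(+0.12570)/1.06028 + 324.5 = 425.8197, v = 405.7·(+0.35004)/1.06028 + 222.5 = 356.4387
M1: Pc = R·M1+t = (+0.31605, +0.29071, +0.94967); u = 854.6·(+0.31605)/0.94967 + 324.5 = 608.9086, v = 405.7·(+0.29071)/0.94967 + 222.5 = 346.6914
M2: Pc = R·M2+t = (+0.24210, +0.07536, +0.93792); u = 854.6·(+0.24210)/0.93792 + 324.5 = 545.0883, v = 405.7·(+0.07536)/0.93792 + 222.5 = 255.0963
M3: Pc = R·M3+t = (+0.05175, +0.13469, +1.04853); u = 854.6·(+0.05175)/1.04853 + 324.5 = 366.6795, v = 405.7·(+0.13469)/1.04853 + 222.5 = 274.6144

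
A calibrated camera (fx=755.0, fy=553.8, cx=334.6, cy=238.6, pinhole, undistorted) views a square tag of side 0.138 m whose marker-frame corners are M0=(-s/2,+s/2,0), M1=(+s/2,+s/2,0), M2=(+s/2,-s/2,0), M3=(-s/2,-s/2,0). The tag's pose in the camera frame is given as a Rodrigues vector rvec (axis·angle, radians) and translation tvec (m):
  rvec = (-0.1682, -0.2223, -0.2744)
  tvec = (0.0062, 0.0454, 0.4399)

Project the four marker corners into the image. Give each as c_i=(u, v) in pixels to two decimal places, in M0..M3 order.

Intrinsics K: fx=755.0, fy=553.8, cx=334.6, cy=238.6
Marker side s = 0.138 m; corners in marker frame (Z=0):
  M0 = (-0.0690, +0.0690, 0)
  M1 = (+0.0690, +0.0690, 0)
  M2 = (+0.0690, -0.0690, 0)
  M3 = (-0.0690, -0.0690, 0)
rvec = (-0.1682, -0.2223, -0.2744), |rvec| = θ = 0.39116 rad = 22.412°
Rodrigues: sinθ=0.38126, 1−cosθ=0.07553; R = I + sinθ·[k]× + (1−cosθ)·[k]×²:
    [+0.93843 +0.28591 -0.19389]
    [-0.24900 +0.94886 +0.19406]
    [+0.23946 -0.13383 +0.96164]
t = (0.0062, 0.0454, 0.4399) m
M0: Pc = R·M0+t = (-0.03882, +0.12805, +0.41414); u = 755.0·(-0.03882)/0.41414 + 334.6 = 263.8224, v = 553.8·(+0.12805)/0.41414 + 238.6 = 409.8342
M1: Pc = R·M1+t = (+0.09068, +0.09369, +0.44719); u = 755.0·(+0.09068)/0.44719 + 334.6 = 487.6976, v = 553.8·(+0.09369)/0.44719 + 238.6 = 354.6270
M2: Pc = R·M2+t = (+0.05122, -0.03725, +0.46566); u = 755.0·(+0.05122)/0.46566 + 334.6 = 417.6527, v = 553.8·(-0.03725)/0.46566 + 238.6 = 194.2961
M3: Pc = R·M3+t = (-0.07828, -0.00289, +0.43261); u = 755.0·(-0.07828)/0.43261 + 334.6 = 197.9845, v = 553.8·(-0.00289)/0.43261 + 238.6 = 234.8995

c0=(263.82, 409.83) c1=(487.70, 354.63) c2=(417.65, 194.30) c3=(197.98, 234.90)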